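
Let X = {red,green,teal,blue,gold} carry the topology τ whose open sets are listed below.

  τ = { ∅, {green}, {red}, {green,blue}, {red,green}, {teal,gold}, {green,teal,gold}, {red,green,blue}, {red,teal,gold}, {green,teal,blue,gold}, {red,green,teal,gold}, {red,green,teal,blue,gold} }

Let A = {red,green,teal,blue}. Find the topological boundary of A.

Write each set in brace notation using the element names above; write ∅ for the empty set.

{teal,gold}

interior: largest open inside A is {red,green,blue} (from ∅, {red}, {green}, {green,blue}, {red,green}, {red,green,blue})
cl via duality: int({gold}) = ∅, so X∖∅ = {red,green,teal,blue,gold}
cl∖int = {teal,gold}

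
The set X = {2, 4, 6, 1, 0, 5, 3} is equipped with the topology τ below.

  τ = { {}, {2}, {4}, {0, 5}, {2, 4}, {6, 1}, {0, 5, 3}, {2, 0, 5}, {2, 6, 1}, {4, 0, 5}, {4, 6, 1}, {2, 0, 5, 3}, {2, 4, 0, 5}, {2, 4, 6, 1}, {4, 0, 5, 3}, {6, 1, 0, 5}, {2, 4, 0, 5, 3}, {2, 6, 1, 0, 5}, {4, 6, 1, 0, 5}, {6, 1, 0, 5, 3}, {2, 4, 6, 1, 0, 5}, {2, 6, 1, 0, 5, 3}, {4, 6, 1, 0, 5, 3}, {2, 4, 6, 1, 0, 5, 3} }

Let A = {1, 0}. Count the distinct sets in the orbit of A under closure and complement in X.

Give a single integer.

closure: X∖int(X∖A) = X∖{2, 4} = {6, 1, 0, 5, 3}
Let k=closure and c=complement:
  1. A     = {1, 0}
  2. kA    = {6, 1, 0, 5, 3}
  3. cA    = {2, 4, 6, 5, 3}
  4. ckA   = {2, 4}
  5. kcA   = {2, 4, 6, 1, 0, 5, 3}
  6. ckcA  = {}
— saturated at 6

6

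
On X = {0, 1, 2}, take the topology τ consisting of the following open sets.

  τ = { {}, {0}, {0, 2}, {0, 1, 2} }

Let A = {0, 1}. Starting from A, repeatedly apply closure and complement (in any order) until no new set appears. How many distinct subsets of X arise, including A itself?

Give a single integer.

6

closure: X∖int(X∖A) = X∖{} = {0, 1, 2}
Let k=closure and c=complement:
  1. A     = {0, 1}
  2. kA    = {0, 1, 2}
  3. cA    = {2}
  4. ckA   = {}
  5. kcA   = {1, 2}
  6. ckcA  = {0}
— saturated at 6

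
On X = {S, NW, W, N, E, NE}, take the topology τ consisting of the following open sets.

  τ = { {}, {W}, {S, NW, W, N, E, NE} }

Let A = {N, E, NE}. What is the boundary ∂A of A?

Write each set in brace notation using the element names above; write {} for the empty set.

{S, NW, N, E, NE}

open subsets of A: {}; so int(A) = {}
closure: X∖int(X∖A) = X∖{W} = {S, NW, N, E, NE}
∂A = {S, NW, N, E, NE} minus {} = {S, NW, N, E, NE}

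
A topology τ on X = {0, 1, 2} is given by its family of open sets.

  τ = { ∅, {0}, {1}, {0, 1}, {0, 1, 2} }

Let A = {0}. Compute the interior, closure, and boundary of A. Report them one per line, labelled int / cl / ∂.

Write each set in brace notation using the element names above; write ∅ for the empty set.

int(A) = {0}
cl(A)  = {0, 2}
∂A     = {2}

open subsets of A: ∅, {0}; so int(A) = {0}
closure: X∖int(X∖A) = X∖{1} = {0, 2}
∂A = {0, 2} minus {0} = {2}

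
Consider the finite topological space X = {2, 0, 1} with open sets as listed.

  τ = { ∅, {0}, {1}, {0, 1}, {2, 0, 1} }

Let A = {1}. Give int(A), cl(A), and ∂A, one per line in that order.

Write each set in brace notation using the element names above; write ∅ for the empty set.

int(A) = {1}
cl(A)  = {2, 1}
∂A     = {2}

opens ⊆ A: ∅, {1}; union → int = {1}
complement {2, 0}; its interior {0}; cl(A) = X∖{0} = {2, 1}
boundary = {2, 1} ∖ {1} = {2}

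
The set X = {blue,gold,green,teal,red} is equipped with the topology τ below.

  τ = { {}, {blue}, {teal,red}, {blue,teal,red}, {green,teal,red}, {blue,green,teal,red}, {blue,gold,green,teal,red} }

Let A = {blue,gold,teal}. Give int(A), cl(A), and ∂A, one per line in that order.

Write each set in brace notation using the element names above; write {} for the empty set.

int(A) = {blue}
cl(A)  = {blue,gold,green,teal,red}
∂A     = {gold,green,teal,red}

opens ⊆ A: {}, {blue}; union → int = {blue}
complement {green,red}; its interior {}; cl(A) = X∖{} = {blue,gold,green,teal,red}
boundary = {blue,gold,green,teal,red} ∖ {blue} = {gold,green,teal,red}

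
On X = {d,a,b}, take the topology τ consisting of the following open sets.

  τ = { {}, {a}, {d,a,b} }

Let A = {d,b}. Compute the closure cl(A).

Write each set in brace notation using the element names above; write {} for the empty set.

complement {a}; its interior {a}; cl(A) = X∖{a} = {d,b}

{d,b}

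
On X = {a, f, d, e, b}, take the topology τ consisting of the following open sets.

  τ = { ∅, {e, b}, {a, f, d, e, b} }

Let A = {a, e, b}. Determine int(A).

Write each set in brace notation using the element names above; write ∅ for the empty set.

{e, b}

open subsets of A: ∅, {e, b}; so int(A) = {e, b}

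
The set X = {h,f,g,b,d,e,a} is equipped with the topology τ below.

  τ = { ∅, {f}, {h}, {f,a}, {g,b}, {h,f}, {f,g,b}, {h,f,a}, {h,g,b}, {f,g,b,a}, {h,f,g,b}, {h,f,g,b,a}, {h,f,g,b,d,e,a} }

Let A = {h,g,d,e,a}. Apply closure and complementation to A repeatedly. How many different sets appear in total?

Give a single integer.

complement {f,b}; its interior {f}; cl(A) = X∖{f} = {h,g,b,d,e,a}
With k = closure, c = complement:
  1. A     = {h,g,d,e,a}
  2. kA    = {h,g,b,d,e,a}
  3. cA    = {f,b}
  4. ckA   = {f}
  5. kcA   = {f,g,b,d,e,a}
  6. kckA  = {f,d,e,a}
  7. ckcA  = {h}
  8. ckckA = {h,g,b}
  9. kckcA = {h,d,e}
  10. kckckA = {h,g,b,d,e}
  11. ckckcA = {f,g,b,a}
  12. ckckckA = {f,a}
k, c of each give nothing new

12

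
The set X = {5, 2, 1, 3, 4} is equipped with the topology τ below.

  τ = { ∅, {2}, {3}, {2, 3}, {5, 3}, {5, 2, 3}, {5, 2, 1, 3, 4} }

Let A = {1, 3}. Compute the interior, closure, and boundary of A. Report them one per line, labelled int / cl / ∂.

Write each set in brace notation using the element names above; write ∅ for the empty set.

open subsets of A: ∅, {3}; so int(A) = {3}
closure: X∖int(X∖A) = X∖{2} = {5, 1, 3, 4}
∂A = {5, 1, 3, 4} minus {3} = {5, 1, 4}

int(A) = {3}
cl(A)  = {5, 1, 3, 4}
∂A     = {5, 1, 4}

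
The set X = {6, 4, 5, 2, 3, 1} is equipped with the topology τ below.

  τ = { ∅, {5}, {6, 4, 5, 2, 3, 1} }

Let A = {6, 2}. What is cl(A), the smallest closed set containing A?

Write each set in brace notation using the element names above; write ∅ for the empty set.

{6, 4, 2, 3, 1}

complement {4, 5, 3, 1}; its interior {5}; cl(A) = X∖{5} = {6, 4, 2, 3, 1}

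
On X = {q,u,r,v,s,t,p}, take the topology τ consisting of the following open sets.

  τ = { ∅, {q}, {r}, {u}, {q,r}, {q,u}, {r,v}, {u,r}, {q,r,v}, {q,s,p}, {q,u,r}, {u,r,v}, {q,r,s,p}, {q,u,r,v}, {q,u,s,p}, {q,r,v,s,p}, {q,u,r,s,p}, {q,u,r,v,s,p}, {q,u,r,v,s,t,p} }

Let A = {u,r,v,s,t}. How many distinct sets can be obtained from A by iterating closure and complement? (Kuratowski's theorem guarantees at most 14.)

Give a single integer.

complement {q,p}; its interior {q}; cl(A) = X∖{q} = {u,r,v,s,t,p}
With k = closure, c = complement:
  1. A     = {u,r,v,s,t}
  2. kA    = {u,r,v,s,t,p}
  3. cA    = {q,p}
  4. ckA   = {q}
  5. kcA   = {q,s,t,p}
  6. ckcA  = {u,r,v}
  7. kckcA = {u,r,v,t}
  8. ckckcA = {q,s,p}
k, c of each give nothing new

8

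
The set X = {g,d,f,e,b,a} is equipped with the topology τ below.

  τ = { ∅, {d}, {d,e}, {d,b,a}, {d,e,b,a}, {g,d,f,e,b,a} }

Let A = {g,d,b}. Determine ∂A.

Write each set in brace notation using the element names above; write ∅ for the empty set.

{g,f,e,b,a}

interior: largest open inside A is {d} (from ∅, {d})
cl via duality: int({f,e,a}) = ∅, so X∖∅ = {g,d,f,e,b,a}
cl∖int = {g,f,e,b,a}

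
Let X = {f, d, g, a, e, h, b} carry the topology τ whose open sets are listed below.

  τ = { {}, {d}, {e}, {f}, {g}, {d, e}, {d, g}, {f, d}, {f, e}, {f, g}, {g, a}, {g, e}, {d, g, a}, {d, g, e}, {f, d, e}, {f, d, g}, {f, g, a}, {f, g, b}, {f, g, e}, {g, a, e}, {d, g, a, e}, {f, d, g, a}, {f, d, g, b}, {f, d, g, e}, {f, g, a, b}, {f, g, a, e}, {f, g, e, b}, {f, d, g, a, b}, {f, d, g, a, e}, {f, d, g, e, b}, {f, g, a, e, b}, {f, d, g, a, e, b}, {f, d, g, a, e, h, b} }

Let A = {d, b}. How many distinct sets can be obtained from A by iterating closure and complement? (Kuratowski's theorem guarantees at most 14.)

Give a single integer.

complement {f, g, a, e, h}; its interior {f, g, a, e}; cl(A) = X∖{f, g, a, e} = {d, h, b}
With k = closure, c = complement:
  1. A     = {d, b}
  2. kA    = {d, h, b}
  3. cA    = {f, g, a, e, h}
  4. ckA   = {f, g, a, e}
  5. kcA   = {f, g, a, e, h, b}
  6. ckcA  = {d}
  7. kckcA = {d, h}
  8. ckckcA = {f, g, a, e, b}
k, c of each give nothing new

8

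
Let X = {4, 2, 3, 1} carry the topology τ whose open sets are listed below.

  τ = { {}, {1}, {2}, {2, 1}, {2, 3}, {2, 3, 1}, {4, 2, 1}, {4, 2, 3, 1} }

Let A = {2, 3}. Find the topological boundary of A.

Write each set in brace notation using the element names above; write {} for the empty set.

U open, U⊆A: {}, {2}, {2, 3}. int(A) = ⋃ = {2, 3}
X∖A={4, 1}, int(X∖A)={1}, hence cl(A)={4, 2, 3}
∂A: remove int from cl → {4}

{4}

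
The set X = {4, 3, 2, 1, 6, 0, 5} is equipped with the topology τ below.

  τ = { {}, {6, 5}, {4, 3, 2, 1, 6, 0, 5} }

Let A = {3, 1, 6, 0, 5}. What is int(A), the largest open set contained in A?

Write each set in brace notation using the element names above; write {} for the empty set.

open subsets of A: {}, {6, 5}; so int(A) = {6, 5}

{6, 5}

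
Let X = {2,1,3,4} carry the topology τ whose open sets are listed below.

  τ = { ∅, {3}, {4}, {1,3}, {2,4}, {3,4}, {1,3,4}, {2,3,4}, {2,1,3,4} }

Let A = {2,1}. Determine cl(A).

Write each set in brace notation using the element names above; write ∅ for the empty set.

cl via duality: int({3,4}) = {3,4}, so X∖{3,4} = {2,1}

{2,1}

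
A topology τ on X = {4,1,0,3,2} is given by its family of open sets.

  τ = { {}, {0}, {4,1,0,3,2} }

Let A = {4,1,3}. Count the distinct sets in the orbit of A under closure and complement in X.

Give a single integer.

6

cl via duality: int({0,2}) = {0}, so X∖{0} = {4,1,3,2}
Write k for closure, c for complement:
  1. A     = {4,1,3}
  2. kA    = {4,1,3,2}
  3. cA    = {0,2}
  4. ckA   = {0}
  5. kcA   = {4,1,0,3,2}
  6. ckcA  = {}
applying k or c yields no new set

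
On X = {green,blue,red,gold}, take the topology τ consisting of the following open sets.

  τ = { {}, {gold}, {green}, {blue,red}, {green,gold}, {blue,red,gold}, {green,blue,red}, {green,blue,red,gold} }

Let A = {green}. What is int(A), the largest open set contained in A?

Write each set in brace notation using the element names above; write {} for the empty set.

open subsets of A: {}, {green}; so int(A) = {green}

{green}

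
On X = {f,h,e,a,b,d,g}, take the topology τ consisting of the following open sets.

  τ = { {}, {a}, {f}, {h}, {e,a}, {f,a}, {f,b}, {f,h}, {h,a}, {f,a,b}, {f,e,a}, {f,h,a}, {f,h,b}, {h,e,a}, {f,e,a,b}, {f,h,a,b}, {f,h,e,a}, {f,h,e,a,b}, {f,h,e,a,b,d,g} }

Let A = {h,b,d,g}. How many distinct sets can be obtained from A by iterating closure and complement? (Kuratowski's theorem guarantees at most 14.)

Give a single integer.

6

X∖A={f,e,a}, int(X∖A)={f,e,a}, hence cl(A)={h,b,d,g}
Orbit (k=closure, c=complement):
  1. A     = {h,b,d,g}
  2. cA    = {f,e,a}
  3. kcA   = {f,e,a,b,d,g}
  4. ckcA  = {h}
  5. kckcA = {h,d,g}
  6. ckckcA = {f,e,a,b}
(closed under both — stop)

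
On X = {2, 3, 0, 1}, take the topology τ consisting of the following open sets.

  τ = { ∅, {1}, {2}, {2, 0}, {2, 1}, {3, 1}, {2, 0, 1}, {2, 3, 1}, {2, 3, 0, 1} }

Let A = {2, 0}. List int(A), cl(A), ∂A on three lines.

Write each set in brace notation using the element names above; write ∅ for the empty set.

interior: largest open inside A is {2, 0} (from ∅, {2}, {2, 0})
cl via duality: int({3, 1}) = {3, 1}, so X∖{3, 1} = {2, 0}
cl∖int = ∅

int(A) = {2, 0}
cl(A)  = {2, 0}
∂A     = ∅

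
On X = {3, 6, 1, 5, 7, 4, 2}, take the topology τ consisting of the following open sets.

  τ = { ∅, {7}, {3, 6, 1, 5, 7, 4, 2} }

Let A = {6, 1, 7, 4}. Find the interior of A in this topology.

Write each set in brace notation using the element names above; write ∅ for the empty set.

{7}

interior: largest open inside A is {7} (from ∅, {7})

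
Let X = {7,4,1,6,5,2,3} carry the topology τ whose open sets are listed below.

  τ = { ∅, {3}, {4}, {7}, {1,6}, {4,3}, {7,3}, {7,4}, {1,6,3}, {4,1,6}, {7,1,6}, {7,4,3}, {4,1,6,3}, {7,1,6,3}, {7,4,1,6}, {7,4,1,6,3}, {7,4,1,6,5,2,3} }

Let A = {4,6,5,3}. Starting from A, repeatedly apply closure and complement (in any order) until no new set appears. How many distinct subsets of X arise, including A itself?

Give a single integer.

closure: X∖int(X∖A) = X∖{7} = {4,1,6,5,2,3}
Let k=closure and c=complement:
  1. A     = {4,6,5,3}
  2. kA    = {4,1,6,5,2,3}
  3. cA    = {7,1,2}
  4. ckA   = {7}
  5. kcA   = {7,1,6,5,2}
  6. kckA  = {7,5,2}
  7. ckcA  = {4,3}
  8. ckckA = {4,1,6,3}
  9. kckcA = {4,5,2,3}
  10. ckckcA = {7,1,6}
— saturated at 10

10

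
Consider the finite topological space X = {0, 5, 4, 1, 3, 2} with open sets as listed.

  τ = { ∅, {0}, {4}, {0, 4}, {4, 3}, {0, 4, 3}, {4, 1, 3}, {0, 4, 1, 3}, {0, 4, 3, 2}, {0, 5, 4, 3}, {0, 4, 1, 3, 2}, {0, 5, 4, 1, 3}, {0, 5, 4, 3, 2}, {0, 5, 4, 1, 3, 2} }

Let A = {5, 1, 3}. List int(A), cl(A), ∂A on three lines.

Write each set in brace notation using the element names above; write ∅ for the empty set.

int(A) = ∅
cl(A)  = {5, 1, 3, 2}
∂A     = {5, 1, 3, 2}

U open, U⊆A: ∅. int(A) = ⋃ = ∅
X∖A={0, 4, 2}, int(X∖A)={0, 4}, hence cl(A)={5, 1, 3, 2}
∂A: remove int from cl → {5, 1, 3, 2}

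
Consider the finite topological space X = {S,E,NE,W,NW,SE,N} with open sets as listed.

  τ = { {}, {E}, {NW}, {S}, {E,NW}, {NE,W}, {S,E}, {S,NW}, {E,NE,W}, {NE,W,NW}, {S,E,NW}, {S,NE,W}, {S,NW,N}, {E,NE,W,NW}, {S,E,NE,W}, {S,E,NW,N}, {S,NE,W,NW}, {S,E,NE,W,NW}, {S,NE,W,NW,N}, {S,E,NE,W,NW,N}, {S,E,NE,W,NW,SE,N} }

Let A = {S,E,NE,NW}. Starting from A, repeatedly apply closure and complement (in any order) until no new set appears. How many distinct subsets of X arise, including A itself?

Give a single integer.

10

cl via duality: int({W,SE,N}) = {}, so X∖{} = {S,E,NE,W,NW,SE,N}
Write k for closure, c for complement:
  1. A     = {S,E,NE,NW}
  2. kA    = {S,E,NE,W,NW,SE,N}
  3. cA    = {W,SE,N}
  4. ckA   = {}
  5. kcA   = {NE,W,SE,N}
  6. ckcA  = {S,E,NW}
  7. kckcA = {S,E,NW,SE,N}
  8. ckckcA = {NE,W}
  9. kckckcA = {NE,W,SE}
  10. ckckckcA = {S,E,NW,N}
applying k or c yields no new set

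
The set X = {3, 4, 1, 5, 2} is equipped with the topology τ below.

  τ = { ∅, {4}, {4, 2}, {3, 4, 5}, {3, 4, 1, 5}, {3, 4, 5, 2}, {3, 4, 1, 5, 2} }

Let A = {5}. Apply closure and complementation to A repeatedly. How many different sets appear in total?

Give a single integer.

complement {3, 4, 1, 2}; its interior {4, 2}; cl(A) = X∖{4, 2} = {3, 1, 5}
With k = closure, c = complement:
  1. A     = {5}
  2. kA    = {3, 1, 5}
  3. cA    = {3, 4, 1, 2}
  4. ckA   = {4, 2}
  5. kcA   = {3, 4, 1, 5, 2}
  6. ckcA  = ∅
k, c of each give nothing new

6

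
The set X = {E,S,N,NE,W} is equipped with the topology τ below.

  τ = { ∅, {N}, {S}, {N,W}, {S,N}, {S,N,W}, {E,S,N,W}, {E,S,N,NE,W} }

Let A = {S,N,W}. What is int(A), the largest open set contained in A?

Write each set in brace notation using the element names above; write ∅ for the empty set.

open subsets of A: ∅, {S}, {N}, {S,N}, {N,W}, {S,N,W}; so int(A) = {S,N,W}

{S,N,W}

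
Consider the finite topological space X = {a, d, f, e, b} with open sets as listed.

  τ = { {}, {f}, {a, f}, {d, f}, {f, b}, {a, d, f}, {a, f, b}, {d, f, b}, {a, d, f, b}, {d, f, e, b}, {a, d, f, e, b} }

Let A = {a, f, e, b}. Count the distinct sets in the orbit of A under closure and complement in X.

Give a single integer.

6

closure: X∖int(X∖A) = X∖{} = {a, d, f, e, b}
Let k=closure and c=complement:
  1. A     = {a, f, e, b}
  2. kA    = {a, d, f, e, b}
  3. cA    = {d}
  4. ckA   = {}
  5. kcA   = {d, e}
  6. ckcA  = {a, f, b}
— saturated at 6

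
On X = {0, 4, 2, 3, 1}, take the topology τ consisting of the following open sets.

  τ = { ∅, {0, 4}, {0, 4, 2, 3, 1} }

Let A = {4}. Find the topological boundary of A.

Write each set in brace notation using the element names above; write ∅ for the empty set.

{0, 4, 2, 3, 1}

opens ⊆ A: ∅; union → int = ∅
complement {0, 2, 3, 1}; its interior ∅; cl(A) = X∖∅ = {0, 4, 2, 3, 1}
boundary = {0, 4, 2, 3, 1} ∖ ∅ = {0, 4, 2, 3, 1}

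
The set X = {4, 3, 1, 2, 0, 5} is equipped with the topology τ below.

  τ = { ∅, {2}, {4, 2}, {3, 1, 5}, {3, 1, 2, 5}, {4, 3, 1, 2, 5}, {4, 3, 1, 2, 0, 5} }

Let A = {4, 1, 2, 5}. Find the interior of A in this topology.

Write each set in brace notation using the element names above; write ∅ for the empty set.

{4, 2}

open subsets of A: ∅, {2}, {4, 2}; so int(A) = {4, 2}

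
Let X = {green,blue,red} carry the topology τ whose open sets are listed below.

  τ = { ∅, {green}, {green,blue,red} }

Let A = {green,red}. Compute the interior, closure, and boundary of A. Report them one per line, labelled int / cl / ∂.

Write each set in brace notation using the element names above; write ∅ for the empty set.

int(A) = {green}
cl(A)  = {green,blue,red}
∂A     = {blue,red}

opens ⊆ A: ∅, {green}; union → int = {green}
complement {blue}; its interior ∅; cl(A) = X∖∅ = {green,blue,red}
boundary = {green,blue,red} ∖ {green} = {blue,red}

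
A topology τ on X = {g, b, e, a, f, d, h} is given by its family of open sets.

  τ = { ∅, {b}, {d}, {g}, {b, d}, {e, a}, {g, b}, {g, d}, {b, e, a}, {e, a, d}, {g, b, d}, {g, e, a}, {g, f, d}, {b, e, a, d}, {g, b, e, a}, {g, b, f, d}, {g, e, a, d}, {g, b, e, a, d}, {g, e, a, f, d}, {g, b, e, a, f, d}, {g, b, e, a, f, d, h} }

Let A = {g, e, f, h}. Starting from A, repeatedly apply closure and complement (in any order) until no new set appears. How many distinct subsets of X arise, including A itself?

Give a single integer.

10

X∖A={b, a, d}, int(X∖A)={b, d}, hence cl(A)={g, e, a, f, h}
Orbit (k=closure, c=complement):
  1. A     = {g, e, f, h}
  2. kA    = {g, e, a, f, h}
  3. cA    = {b, a, d}
  4. ckA   = {b, d}
  5. kcA   = {b, e, a, f, d, h}
  6. kckA  = {b, f, d, h}
  7. ckcA  = {g}
  8. ckckA = {g, e, a}
  9. kckcA = {g, f, h}
  10. ckckcA = {b, e, a, d}
(closed under both — stop)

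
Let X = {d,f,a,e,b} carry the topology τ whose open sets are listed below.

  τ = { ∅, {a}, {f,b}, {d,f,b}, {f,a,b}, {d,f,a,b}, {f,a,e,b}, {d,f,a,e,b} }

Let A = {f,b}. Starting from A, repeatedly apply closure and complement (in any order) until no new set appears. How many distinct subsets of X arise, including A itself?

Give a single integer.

6

X∖A={d,a,e}, int(X∖A)={a}, hence cl(A)={d,f,e,b}
Orbit (k=closure, c=complement):
  1. A     = {f,b}
  2. kA    = {d,f,e,b}
  3. cA    = {d,a,e}
  4. ckA   = {a}
  5. kckA  = {a,e}
  6. ckckA = {d,f,b}
(closed under both — stop)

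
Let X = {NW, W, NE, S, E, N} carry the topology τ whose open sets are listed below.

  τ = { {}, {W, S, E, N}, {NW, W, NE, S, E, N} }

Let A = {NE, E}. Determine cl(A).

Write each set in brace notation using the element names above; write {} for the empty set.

closure: X∖int(X∖A) = X∖{} = {NW, W, NE, S, E, N}

{NW, W, NE, S, E, N}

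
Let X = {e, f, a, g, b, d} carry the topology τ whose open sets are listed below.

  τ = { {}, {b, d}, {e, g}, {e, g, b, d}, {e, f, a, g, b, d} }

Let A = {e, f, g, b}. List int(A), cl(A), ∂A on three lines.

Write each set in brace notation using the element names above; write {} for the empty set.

int(A) = {e, g}
cl(A)  = {e, f, a, g, b, d}
∂A     = {f, a, b, d}

opens ⊆ A: {}, {e, g}; union → int = {e, g}
complement {a, d}; its interior {}; cl(A) = X∖{} = {e, f, a, g, b, d}
boundary = {e, f, a, g, b, d} ∖ {e, g} = {f, a, b, d}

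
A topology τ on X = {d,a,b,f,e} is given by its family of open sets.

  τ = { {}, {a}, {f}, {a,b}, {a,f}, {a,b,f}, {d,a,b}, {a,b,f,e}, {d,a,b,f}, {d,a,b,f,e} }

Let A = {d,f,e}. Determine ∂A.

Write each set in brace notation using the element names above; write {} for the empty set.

{d,e}

interior: largest open inside A is {f} (from {}, {f})
cl via duality: int({a,b}) = {a,b}, so X∖{a,b} = {d,f,e}
cl∖int = {d,e}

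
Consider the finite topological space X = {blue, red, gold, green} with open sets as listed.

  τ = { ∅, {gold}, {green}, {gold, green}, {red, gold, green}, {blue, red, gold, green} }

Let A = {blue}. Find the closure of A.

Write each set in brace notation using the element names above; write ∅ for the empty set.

cl via duality: int({red, gold, green}) = {red, gold, green}, so X∖{red, gold, green} = {blue}

{blue}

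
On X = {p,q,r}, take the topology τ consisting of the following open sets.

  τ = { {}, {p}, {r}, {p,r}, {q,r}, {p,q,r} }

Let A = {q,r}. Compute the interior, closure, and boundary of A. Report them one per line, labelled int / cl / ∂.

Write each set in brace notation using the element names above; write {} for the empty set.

open subsets of A: {}, {r}, {q,r}; so int(A) = {q,r}
closure: X∖int(X∖A) = X∖{p} = {q,r}
∂A = {q,r} minus {q,r} = {}

int(A) = {q,r}
cl(A)  = {q,r}
∂A     = {}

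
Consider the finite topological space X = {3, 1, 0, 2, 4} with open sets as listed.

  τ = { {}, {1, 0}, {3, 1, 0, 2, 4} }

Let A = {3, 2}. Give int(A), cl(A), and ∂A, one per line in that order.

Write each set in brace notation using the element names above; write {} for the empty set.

int(A) = {}
cl(A)  = {3, 2, 4}
∂A     = {3, 2, 4}

U open, U⊆A: {}. int(A) = ⋃ = {}
X∖A={1, 0, 4}, int(X∖A)={1, 0}, hence cl(A)={3, 2, 4}
∂A: remove int from cl → {3, 2, 4}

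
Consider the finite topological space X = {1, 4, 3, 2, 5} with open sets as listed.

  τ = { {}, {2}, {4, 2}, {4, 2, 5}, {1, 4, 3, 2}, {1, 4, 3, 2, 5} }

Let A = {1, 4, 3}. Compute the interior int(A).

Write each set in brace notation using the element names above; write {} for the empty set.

interior: largest open inside A is {} (from {})

{}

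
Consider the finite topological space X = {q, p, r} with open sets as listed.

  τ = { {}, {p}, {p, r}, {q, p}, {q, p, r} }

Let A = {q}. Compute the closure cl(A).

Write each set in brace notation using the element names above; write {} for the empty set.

cl via duality: int({p, r}) = {p, r}, so X∖{p, r} = {q}

{q}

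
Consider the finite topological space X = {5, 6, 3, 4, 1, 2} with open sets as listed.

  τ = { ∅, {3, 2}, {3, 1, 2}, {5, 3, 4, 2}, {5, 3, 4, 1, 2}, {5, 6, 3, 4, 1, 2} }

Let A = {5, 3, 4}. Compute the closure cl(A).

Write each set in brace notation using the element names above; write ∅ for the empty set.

{5, 6, 3, 4, 1, 2}

X∖A={6, 1, 2}, int(X∖A)=∅, hence cl(A)={5, 6, 3, 4, 1, 2}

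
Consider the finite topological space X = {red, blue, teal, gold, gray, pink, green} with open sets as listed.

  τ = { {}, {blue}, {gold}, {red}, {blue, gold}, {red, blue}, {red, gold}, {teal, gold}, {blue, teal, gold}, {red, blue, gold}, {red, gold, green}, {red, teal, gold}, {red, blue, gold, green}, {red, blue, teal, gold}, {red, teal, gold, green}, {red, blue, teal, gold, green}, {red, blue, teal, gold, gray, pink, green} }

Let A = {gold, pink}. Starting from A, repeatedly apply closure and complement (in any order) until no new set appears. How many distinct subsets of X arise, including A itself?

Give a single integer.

complement {red, blue, teal, gray, green}; its interior {red, blue}; cl(A) = X∖{red, blue} = {teal, gold, gray, pink, green}
With k = closure, c = complement:
  1. A     = {gold, pink}
  2. kA    = {teal, gold, gray, pink, green}
  3. cA    = {red, blue, teal, gray, green}
  4. ckA   = {red, blue}
  5. kcA   = {red, blue, teal, gray, pink, green}
  6. kckA  = {red, blue, gray, pink, green}
  7. ckcA  = {gold}
  8. ckckA = {teal, gold}
k, c of each give nothing new

8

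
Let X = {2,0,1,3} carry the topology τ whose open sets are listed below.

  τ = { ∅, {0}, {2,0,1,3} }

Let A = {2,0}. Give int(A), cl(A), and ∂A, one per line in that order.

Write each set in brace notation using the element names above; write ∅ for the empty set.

open subsets of A: ∅, {0}; so int(A) = {0}
closure: X∖int(X∖A) = X∖∅ = {2,0,1,3}
∂A = {2,0,1,3} minus {0} = {2,1,3}

int(A) = {0}
cl(A)  = {2,0,1,3}
∂A     = {2,1,3}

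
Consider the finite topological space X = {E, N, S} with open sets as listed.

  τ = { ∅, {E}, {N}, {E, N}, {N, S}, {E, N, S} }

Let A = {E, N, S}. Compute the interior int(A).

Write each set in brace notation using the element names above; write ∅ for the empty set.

opens ⊆ A: ∅, {E}, {N}, {E, N}, {N, S}, {E, N, S}; union → int = {E, N, S}

{E, N, S}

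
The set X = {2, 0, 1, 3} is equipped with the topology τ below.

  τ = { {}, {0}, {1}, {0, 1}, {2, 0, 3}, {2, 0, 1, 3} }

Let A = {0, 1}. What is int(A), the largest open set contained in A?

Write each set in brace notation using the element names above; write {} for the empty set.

open subsets of A: {}, {1}, {0}, {0, 1}; so int(A) = {0, 1}

{0, 1}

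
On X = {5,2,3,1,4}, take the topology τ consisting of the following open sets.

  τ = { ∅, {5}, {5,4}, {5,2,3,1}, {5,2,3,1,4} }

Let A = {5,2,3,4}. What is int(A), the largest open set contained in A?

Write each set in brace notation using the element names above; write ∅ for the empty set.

{5,4}

U open, U⊆A: ∅, {5}, {5,4}. int(A) = ⋃ = {5,4}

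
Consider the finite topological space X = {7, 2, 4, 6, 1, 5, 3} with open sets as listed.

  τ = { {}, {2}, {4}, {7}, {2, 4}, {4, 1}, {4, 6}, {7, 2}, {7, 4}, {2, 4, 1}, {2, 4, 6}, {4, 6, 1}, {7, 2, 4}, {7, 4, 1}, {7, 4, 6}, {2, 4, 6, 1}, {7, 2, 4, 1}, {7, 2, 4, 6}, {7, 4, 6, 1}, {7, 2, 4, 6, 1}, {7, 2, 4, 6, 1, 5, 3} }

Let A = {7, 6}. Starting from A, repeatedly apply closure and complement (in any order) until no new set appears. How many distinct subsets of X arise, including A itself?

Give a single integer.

8

complement {2, 4, 1, 5, 3}; its interior {2, 4, 1}; cl(A) = X∖{2, 4, 1} = {7, 6, 5, 3}
With k = closure, c = complement:
  1. A     = {7, 6}
  2. kA    = {7, 6, 5, 3}
  3. cA    = {2, 4, 1, 5, 3}
  4. ckA   = {2, 4, 1}
  5. kcA   = {2, 4, 6, 1, 5, 3}
  6. ckcA  = {7}
  7. kckcA = {7, 5, 3}
  8. ckckcA = {2, 4, 6, 1}
k, c of each give nothing new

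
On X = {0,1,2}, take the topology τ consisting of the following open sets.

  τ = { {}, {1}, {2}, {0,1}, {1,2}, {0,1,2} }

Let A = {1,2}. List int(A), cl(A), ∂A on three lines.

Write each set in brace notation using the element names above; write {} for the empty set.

int(A) = {1,2}
cl(A)  = {0,1,2}
∂A     = {0}

open subsets of A: {}, {2}, {1}, {1,2}; so int(A) = {1,2}
closure: X∖int(X∖A) = X∖{} = {0,1,2}
∂A = {0,1,2} minus {1,2} = {0}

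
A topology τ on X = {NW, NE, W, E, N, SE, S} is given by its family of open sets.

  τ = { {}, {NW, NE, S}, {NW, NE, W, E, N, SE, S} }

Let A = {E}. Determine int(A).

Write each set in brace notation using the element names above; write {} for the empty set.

open subsets of A: {}; so int(A) = {}

{}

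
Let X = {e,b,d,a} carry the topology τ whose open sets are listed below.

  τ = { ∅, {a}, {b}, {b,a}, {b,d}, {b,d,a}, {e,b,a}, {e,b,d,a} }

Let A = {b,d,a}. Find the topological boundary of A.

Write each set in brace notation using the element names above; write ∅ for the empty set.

{e}

open subsets of A: ∅, {b}, {a}, {b,a}, {b,d}, {b,d,a}; so int(A) = {b,d,a}
closure: X∖int(X∖A) = X∖∅ = {e,b,d,a}
∂A = {e,b,d,a} minus {b,d,a} = {e}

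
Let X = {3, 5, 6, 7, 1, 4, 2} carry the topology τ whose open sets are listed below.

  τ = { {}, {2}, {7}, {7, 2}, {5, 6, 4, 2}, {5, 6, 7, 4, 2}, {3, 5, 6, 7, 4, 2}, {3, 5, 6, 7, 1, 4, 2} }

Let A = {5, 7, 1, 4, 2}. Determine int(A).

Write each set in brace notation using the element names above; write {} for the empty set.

{7, 2}

U open, U⊆A: {}, {7}, {2}, {7, 2}. int(A) = ⋃ = {7, 2}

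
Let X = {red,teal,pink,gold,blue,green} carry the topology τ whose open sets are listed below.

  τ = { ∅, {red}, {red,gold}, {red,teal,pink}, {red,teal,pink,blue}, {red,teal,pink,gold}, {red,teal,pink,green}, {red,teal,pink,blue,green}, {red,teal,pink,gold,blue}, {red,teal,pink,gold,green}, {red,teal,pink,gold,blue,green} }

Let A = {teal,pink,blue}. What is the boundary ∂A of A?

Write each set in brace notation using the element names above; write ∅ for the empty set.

interior: largest open inside A is ∅ (from ∅)
cl via duality: int({red,gold,green}) = {red,gold}, so X∖{red,gold} = {teal,pink,blue,green}
cl∖int = {teal,pink,blue,green}

{teal,pink,blue,green}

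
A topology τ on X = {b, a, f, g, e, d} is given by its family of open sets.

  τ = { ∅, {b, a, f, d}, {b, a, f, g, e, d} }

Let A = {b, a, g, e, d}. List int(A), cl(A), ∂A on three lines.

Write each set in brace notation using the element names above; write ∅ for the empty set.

opens ⊆ A: ∅; union → int = ∅
complement {f}; its interior ∅; cl(A) = X∖∅ = {b, a, f, g, e, d}
boundary = {b, a, f, g, e, d} ∖ ∅ = {b, a, f, g, e, d}

int(A) = ∅
cl(A)  = {b, a, f, g, e, d}
∂A     = {b, a, f, g, e, d}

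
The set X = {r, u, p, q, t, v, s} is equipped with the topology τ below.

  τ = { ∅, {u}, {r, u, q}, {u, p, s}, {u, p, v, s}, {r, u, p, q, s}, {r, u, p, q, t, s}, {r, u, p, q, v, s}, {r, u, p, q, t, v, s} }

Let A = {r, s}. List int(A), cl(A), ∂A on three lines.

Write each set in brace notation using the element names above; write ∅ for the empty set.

open subsets of A: ∅; so int(A) = ∅
closure: X∖int(X∖A) = X∖{u} = {r, p, q, t, v, s}
∂A = {r, p, q, t, v, s} minus ∅ = {r, p, q, t, v, s}

int(A) = ∅
cl(A)  = {r, p, q, t, v, s}
∂A     = {r, p, q, t, v, s}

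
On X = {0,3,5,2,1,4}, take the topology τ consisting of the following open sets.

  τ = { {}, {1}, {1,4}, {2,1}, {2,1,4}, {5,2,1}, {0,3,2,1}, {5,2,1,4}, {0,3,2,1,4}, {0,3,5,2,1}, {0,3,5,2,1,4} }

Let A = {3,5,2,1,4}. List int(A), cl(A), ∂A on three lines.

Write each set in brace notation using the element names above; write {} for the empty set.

int(A) = {5,2,1,4}
cl(A)  = {0,3,5,2,1,4}
∂A     = {0,3}

open subsets of A: {}, {1}, {2,1}, {1,4}, {2,1,4}, {5,2,1}, {5,2,1,4}; so int(A) = {5,2,1,4}
closure: X∖int(X∖A) = X∖{} = {0,3,5,2,1,4}
∂A = {0,3,5,2,1,4} minus {5,2,1,4} = {0,3}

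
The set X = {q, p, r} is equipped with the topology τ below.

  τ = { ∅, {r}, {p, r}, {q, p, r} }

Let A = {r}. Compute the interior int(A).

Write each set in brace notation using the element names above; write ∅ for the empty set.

{r}

opens ⊆ A: ∅, {r}; union → int = {r}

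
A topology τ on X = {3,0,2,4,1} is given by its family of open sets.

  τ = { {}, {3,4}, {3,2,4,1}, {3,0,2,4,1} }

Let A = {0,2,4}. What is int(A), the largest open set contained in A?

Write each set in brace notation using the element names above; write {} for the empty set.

interior: largest open inside A is {} (from {})

{}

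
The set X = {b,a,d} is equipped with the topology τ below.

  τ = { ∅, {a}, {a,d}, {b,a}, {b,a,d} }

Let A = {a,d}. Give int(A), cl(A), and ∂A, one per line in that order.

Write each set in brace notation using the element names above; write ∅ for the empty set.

int(A) = {a,d}
cl(A)  = {b,a,d}
∂A     = {b}

opens ⊆ A: ∅, {a}, {a,d}; union → int = {a,d}
complement {b}; its interior ∅; cl(A) = X∖∅ = {b,a,d}
boundary = {b,a,d} ∖ {a,d} = {b}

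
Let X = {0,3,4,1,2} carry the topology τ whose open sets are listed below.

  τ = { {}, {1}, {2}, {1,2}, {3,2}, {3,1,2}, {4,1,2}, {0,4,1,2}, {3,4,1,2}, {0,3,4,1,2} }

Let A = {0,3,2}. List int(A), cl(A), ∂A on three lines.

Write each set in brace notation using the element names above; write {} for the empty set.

U open, U⊆A: {}, {2}, {3,2}. int(A) = ⋃ = {3,2}
X∖A={4,1}, int(X∖A)={1}, hence cl(A)={0,3,4,2}
∂A: remove int from cl → {0,4}

int(A) = {3,2}
cl(A)  = {0,3,4,2}
∂A     = {0,4}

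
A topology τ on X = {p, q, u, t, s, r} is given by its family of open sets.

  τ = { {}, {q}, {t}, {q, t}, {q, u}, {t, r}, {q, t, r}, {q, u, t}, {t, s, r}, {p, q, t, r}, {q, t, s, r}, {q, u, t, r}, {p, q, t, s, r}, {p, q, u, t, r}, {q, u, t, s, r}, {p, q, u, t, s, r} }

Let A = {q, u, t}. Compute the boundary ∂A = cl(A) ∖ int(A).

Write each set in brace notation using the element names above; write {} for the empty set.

{p, s, r}

U open, U⊆A: {}, {t}, {q}, {q, t}, {q, u}, {q, u, t}. int(A) = ⋃ = {q, u, t}
X∖A={p, s, r}, int(X∖A)={}, hence cl(A)={p, q, u, t, s, r}
∂A: remove int from cl → {p, s, r}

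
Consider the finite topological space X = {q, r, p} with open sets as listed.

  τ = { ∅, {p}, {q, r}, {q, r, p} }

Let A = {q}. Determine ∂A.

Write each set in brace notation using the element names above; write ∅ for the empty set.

U open, U⊆A: ∅. int(A) = ⋃ = ∅
X∖A={r, p}, int(X∖A)={p}, hence cl(A)={q, r}
∂A: remove int from cl → {q, r}

{q, r}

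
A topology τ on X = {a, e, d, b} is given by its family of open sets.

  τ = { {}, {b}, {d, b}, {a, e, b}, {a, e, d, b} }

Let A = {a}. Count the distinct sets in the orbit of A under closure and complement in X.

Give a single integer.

6

closure: X∖int(X∖A) = X∖{d, b} = {a, e}
Let k=closure and c=complement:
  1. A     = {a}
  2. kA    = {a, e}
  3. cA    = {e, d, b}
  4. ckA   = {d, b}
  5. kcA   = {a, e, d, b}
  6. ckcA  = {}
— saturated at 6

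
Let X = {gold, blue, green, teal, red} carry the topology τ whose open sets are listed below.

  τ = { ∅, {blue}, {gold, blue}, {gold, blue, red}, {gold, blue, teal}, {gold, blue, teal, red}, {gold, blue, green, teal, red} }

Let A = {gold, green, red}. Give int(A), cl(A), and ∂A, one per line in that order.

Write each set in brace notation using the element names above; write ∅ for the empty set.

int(A) = ∅
cl(A)  = {gold, green, teal, red}
∂A     = {gold, green, teal, red}

interior: largest open inside A is ∅ (from ∅)
cl via duality: int({blue, teal}) = {blue}, so X∖{blue} = {gold, green, teal, red}
cl∖int = {gold, green, teal, red}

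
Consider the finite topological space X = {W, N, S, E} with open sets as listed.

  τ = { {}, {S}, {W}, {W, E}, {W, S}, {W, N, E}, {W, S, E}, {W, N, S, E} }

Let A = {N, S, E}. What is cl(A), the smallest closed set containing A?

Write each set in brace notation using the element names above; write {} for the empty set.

cl via duality: int({W}) = {W}, so X∖{W} = {N, S, E}

{N, S, E}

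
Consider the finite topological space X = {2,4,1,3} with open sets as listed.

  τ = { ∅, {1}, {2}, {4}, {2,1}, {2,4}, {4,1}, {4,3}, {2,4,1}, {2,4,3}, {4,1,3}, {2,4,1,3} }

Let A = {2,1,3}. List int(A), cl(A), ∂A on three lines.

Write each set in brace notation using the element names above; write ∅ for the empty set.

int(A) = {2,1}
cl(A)  = {2,1,3}
∂A     = {3}

U open, U⊆A: ∅, {2}, {1}, {2,1}. int(A) = ⋃ = {2,1}
X∖A={4}, int(X∖A)={4}, hence cl(A)={2,1,3}
∂A: remove int from cl → {3}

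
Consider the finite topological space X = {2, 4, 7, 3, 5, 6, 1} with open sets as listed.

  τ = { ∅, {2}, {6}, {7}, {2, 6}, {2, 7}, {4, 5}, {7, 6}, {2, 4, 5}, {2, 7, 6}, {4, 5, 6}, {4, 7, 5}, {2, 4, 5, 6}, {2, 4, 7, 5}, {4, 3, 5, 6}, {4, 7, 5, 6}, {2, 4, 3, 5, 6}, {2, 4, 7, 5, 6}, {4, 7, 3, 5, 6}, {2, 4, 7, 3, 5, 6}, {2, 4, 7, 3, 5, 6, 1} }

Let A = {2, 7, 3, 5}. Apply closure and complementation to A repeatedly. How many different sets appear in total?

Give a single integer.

cl via duality: int({4, 6, 1}) = {6}, so X∖{6} = {2, 4, 7, 3, 5, 1}
Write k for closure, c for complement:
  1. A     = {2, 7, 3, 5}
  2. kA    = {2, 4, 7, 3, 5, 1}
  3. cA    = {4, 6, 1}
  4. ckA   = {6}
  5. kcA   = {4, 3, 5, 6, 1}
  6. kckA  = {3, 6, 1}
  7. ckcA  = {2, 7}
  8. ckckA = {2, 4, 7, 5}
  9. kckcA = {2, 7, 1}
  10. ckckcA = {4, 3, 5, 6}
applying k or c yields no new set

10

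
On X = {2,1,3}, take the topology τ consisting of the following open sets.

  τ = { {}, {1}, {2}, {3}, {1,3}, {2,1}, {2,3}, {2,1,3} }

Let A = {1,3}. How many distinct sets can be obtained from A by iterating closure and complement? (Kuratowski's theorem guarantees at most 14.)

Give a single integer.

2

cl via duality: int({2}) = {2}, so X∖{2} = {1,3}
Write k for closure, c for complement:
  1. A     = {1,3}
  2. cA    = {2}
applying k or c yields no new set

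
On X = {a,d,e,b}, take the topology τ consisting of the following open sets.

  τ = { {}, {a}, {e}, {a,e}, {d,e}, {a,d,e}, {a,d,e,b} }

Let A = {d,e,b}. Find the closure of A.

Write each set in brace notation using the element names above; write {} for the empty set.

{d,e,b}

cl via duality: int({a}) = {a}, so X∖{a} = {d,e,b}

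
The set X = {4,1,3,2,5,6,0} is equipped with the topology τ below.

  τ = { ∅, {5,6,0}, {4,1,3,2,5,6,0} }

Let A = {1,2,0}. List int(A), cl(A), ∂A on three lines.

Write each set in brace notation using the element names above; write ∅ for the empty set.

int(A) = ∅
cl(A)  = {4,1,3,2,5,6,0}
∂A     = {4,1,3,2,5,6,0}

opens ⊆ A: ∅; union → int = ∅
complement {4,3,5,6}; its interior ∅; cl(A) = X∖∅ = {4,1,3,2,5,6,0}
boundary = {4,1,3,2,5,6,0} ∖ ∅ = {4,1,3,2,5,6,0}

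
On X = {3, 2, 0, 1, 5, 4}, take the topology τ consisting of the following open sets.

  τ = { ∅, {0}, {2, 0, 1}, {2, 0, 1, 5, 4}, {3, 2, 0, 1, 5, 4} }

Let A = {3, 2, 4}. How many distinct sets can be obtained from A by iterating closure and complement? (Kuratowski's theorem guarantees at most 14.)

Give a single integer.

closure: X∖int(X∖A) = X∖{0} = {3, 2, 1, 5, 4}
Let k=closure and c=complement:
  1. A     = {3, 2, 4}
  2. kA    = {3, 2, 1, 5, 4}
  3. cA    = {0, 1, 5}
  4. ckA   = {0}
  5. kcA   = {3, 2, 0, 1, 5, 4}
  6. ckcA  = ∅
— saturated at 6

6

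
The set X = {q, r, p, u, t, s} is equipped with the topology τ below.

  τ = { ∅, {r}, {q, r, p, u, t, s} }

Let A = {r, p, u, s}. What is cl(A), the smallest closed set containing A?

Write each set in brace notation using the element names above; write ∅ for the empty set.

cl via duality: int({q, t}) = ∅, so X∖∅ = {q, r, p, u, t, s}

{q, r, p, u, t, s}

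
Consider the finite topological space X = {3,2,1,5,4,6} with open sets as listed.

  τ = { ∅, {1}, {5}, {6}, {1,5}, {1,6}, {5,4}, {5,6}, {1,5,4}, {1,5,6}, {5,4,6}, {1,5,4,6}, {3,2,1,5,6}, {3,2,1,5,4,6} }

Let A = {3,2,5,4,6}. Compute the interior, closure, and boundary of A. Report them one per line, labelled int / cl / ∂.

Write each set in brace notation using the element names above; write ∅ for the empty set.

interior: largest open inside A is {5,4,6} (from ∅, {6}, {5}, {5,6}, {5,4}, {5,4,6})
cl via duality: int({1}) = {1}, so X∖{1} = {3,2,5,4,6}
cl∖int = {3,2}

int(A) = {5,4,6}
cl(A)  = {3,2,5,4,6}
∂A     = {3,2}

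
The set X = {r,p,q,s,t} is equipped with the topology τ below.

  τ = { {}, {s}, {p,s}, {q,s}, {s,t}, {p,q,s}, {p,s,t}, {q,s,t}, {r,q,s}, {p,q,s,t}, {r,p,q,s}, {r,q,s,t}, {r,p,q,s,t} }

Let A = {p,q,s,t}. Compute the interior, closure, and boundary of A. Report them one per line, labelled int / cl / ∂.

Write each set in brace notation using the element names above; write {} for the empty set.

int(A) = {p,q,s,t}
cl(A)  = {r,p,q,s,t}
∂A     = {r}

opens ⊆ A: {}, {s}, {p,s}, {q,s}, {s,t}, {p,s,t}, {q,s,t}, {p,q,s}, {p,q,s,t}; union → int = {p,q,s,t}
complement {r}; its interior {}; cl(A) = X∖{} = {r,p,q,s,t}
boundary = {r,p,q,s,t} ∖ {p,q,s,t} = {r}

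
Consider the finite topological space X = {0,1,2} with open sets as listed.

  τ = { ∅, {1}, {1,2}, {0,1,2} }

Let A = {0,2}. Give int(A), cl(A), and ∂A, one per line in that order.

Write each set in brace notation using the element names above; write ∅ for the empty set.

U open, U⊆A: ∅. int(A) = ⋃ = ∅
X∖A={1}, int(X∖A)={1}, hence cl(A)={0,2}
∂A: remove int from cl → {0,2}

int(A) = ∅
cl(A)  = {0,2}
∂A     = {0,2}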